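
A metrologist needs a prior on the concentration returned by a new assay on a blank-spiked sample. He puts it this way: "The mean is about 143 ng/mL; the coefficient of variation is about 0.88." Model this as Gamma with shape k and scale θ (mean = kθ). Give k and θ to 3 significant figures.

k ≈ 1.29, θ ≈ 111

For Gamma(k, scale θ): mean = kθ, variance = kθ², so CV = 1/√k.
CV = 0.88, hence k = 1/CV² = 1.29.
Then θ = mean/k = 143/1.29 = 111.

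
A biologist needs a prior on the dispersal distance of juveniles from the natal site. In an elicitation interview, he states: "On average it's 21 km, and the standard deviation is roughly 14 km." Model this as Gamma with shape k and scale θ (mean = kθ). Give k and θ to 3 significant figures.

For Gamma(k, scale θ): mean = kθ, variance = kθ², so CV = 1/√k.
CV = SD/mean = 14/21 = 0.6667, hence k = 1/CV² = 2.25.
Then θ = mean/k = 21/2.25 = 9.33.

k ≈ 2.25, θ ≈ 9.33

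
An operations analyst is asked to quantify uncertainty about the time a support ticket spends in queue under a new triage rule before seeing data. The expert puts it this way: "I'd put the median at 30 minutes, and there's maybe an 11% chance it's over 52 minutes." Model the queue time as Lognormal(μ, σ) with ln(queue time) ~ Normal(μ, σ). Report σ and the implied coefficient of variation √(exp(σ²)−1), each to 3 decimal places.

σ ≈ 0.448, CV ≈ 0.472

If T ~ Lognormal(μ,σ) then ln T ~ Normal(μ,σ), so the p-quantile of ln T is μ + z_p·σ.
ln(30) = 3.401 and ln(52) = 3.951; z_{0.5} = 0, z_{0.89} = 1.227.
σ = (3.951 − 3.401)/(1.227 − (0)) = 0.448.
μ = 3.401 − (0)·0.448 = 3.401.
CV = √(exp(σ²)−1) = √(exp(0.2011)−1) = 0.472.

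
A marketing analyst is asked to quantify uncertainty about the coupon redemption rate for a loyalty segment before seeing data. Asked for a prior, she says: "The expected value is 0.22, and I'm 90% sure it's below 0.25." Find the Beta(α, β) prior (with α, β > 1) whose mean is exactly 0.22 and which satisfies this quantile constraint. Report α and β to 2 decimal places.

With mean 0.22 fixed, write α = 0.22s, β = 0.78s where s = α+β.
Need P(θ < 0.25) = 0.9 under Beta(0.22s, 0.78s). Normal approximation: (q−m)/√(m(1−m)/s) ≈ z_{0.9} = 1.28, so s ≈ 0.22·0.78·(1.28)²/(0.25−0.22)² = 313.1.
At s = 313.1: P(θ<0.25) ≈ 0.898. Adjusting to match 0.9 gives s ≈ 320.28.
So α = 0.22·320.28 ≈ 70.46, β = 0.78·320.28 ≈ 249.82.

α ≈ 70.46, β ≈ 249.82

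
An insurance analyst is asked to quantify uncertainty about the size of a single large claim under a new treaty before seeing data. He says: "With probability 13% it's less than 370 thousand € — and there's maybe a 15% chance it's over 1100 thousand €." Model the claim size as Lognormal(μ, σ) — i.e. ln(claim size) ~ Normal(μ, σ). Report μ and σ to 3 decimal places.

If T ~ Lognormal(μ,σ) then ln T ~ Normal(μ,σ), so the p-quantile of ln T is μ + z_p·σ.
ln(370) = 5.914 and ln(1100) = 7.003; z_{0.13} = -1.126, z_{0.85} = 1.036.
σ = (7.003 − 5.914)/(1.036 − (-1.126)) = 0.504.
μ = 5.914 − (-1.126)·0.504 = 6.481.

μ ≈ 6.481, σ ≈ 0.504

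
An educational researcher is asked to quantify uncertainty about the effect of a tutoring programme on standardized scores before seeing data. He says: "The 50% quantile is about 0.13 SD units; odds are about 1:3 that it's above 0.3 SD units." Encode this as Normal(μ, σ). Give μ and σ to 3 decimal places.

The p-quantile of Normal(μ,σ) is μ + z_p·σ, with z_{0.5} = 0 and z_{0.75} = 0.6745.
Eliminate σ: μ = (z₂·x₁ − z₁·x₂)/(z₂ − z₁) = (0.6745·0.13 − (0)·0.3)/0.6745 = 0.130.
Then σ = (x₂ − x₁)/(z₂ − z₁) = (0.3 − 0.13)/0.6745 = 0.252.

μ = 0.130, σ = 0.252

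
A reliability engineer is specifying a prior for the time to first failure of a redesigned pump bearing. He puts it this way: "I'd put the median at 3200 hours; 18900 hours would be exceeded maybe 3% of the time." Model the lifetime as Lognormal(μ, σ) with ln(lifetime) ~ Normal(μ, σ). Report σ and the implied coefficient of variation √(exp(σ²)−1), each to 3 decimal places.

σ ≈ 0.944, CV ≈ 1.200

If T ~ Lognormal(μ,σ) then ln T ~ Normal(μ,σ), so the p-quantile of ln T is μ + z_p·σ.
ln(3200) = 8.071 and ln(18900) = 9.847; z_{0.5} = 0, z_{0.97} = 1.881.
σ = (9.847 − 8.071)/(1.881 − (0)) = 0.944.
μ = 8.071 − (0)·0.944 = 8.071.
CV = √(exp(σ²)−1) = √(exp(0.8917)−1) = 1.200.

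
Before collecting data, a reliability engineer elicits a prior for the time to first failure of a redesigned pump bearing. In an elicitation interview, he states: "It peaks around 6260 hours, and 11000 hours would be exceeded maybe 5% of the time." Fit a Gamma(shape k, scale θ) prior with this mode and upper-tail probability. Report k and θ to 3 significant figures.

Gamma(k,θ) with k>1 has mode (k−1)θ, so θ = 6260/(k−1).
Need P(X < 11000) = 0.95 with θ tied to k this way. Start at k = 2, θ = 6260: P(X<11000) ≈ 0.524.
Too low — raise k to concentrate. Iterating converges to k ≈ 9.78.
Then θ = 6260/(9.78−1) ≈ 713.

k ≈ 9.78, θ ≈ 713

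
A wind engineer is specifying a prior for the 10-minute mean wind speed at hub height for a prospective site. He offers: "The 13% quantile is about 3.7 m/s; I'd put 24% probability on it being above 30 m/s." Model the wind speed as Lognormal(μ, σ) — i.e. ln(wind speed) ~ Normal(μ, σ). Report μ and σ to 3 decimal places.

If T ~ Lognormal(μ,σ) then ln T ~ Normal(μ,σ), so the p-quantile of ln T is μ + z_p·σ.
ln(3.7) = 1.308 and ln(30) = 3.401; z_{0.13} = -1.126, z_{0.76} = 0.7063.
σ = (3.401 − 1.308)/(0.7063 − (-1.126)) = 1.142.
μ = 1.308 − (-1.126)·1.142 = 2.595.

μ ≈ 2.595, σ ≈ 1.142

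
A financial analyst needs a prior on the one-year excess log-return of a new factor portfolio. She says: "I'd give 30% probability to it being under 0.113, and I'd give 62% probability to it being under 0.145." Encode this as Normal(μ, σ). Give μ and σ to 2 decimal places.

μ = 0.13, σ = 0.04

For Normal(μ,σ), the p-quantile is μ + z_p·σ. Here z_{0.3} = -0.5244, z_{0.62} = 0.3055.
So 0.113 = μ − 0.5244σ and 0.145 = μ + 0.3055σ.
Subtracting: σ = (0.145 − 0.113)/(0.3055 − (-0.5244)) = 0.04.
Then μ = 0.113 − (-0.5244)·0.04 = 0.13.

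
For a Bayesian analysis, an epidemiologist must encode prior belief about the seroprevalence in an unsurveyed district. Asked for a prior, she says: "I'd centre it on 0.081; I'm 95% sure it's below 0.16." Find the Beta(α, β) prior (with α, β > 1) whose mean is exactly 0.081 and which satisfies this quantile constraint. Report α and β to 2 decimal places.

With mean 0.081 fixed, write α = 0.081s, β = 0.919s where s = α+β.
Need P(θ < 0.16) = 0.95 under Beta(0.081s, 0.919s). Normal approximation: (q−m)/√(m(1−m)/s) ≈ z_{0.95} = 1.64, so s ≈ 0.081·0.919·(1.64)²/(0.16−0.081)² = 32.3.
At s = 32.3: P(θ<0.16) ≈ 0.932. Adjusting to match 0.95 gives s ≈ 41.10.
So α = 0.081·41.10 ≈ 3.33, β = 0.919·41.10 ≈ 37.77.

α ≈ 3.33, β ≈ 37.77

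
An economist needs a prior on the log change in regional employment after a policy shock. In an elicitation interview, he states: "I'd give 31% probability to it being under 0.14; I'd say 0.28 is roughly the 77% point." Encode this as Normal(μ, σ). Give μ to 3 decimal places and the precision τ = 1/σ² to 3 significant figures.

For Normal(μ,σ), the p-quantile is μ + z_p·σ. Here z_{0.31} = -0.4959, z_{0.77} = 0.7388.
So 0.14 = μ − 0.4959σ and 0.28 = μ + 0.7388σ.
Subtracting: σ = (0.28 − 0.14)/(0.7388 − (-0.4959)) = 0.113.
Then μ = 0.14 − (-0.4959)·0.113 = 0.196.
Precision τ = 1/σ² = 1/0.1134² = 77.8.

μ = 0.196, τ = 77.8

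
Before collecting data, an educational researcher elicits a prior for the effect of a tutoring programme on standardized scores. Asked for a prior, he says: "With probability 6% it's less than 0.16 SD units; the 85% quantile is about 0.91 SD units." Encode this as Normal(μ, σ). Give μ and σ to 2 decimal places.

μ = 0.61, σ = 0.29

For Normal(μ,σ), the p-quantile is μ + z_p·σ. Here z_{0.06} = -1.555, z_{0.85} = 1.036.
So 0.16 = μ − 1.555σ and 0.91 = μ + 1.036σ.
Subtracting: σ = (0.91 − 0.16)/(1.036 − (-1.555)) = 0.29.
Then μ = 0.16 − (-1.555)·0.29 = 0.61.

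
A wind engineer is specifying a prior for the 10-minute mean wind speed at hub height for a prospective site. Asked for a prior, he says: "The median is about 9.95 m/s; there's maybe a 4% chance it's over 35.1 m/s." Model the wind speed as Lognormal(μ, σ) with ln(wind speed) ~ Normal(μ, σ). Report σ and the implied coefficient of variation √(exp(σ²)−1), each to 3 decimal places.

If T ~ Lognormal(μ,σ) then ln T ~ Normal(μ,σ), so the p-quantile of ln T is μ + z_p·σ.
ln(9.95) = 2.298 and ln(35.1) = 3.558; z_{0.5} = 0, z_{0.96} = 1.751.
σ = (3.558 − 2.298)/(1.751 − (0)) = 0.720.
μ = 2.298 − (0)·0.720 = 2.298.
CV = √(exp(σ²)−1) = √(exp(0.5185)−1) = 0.824.

σ ≈ 0.720, CV ≈ 0.824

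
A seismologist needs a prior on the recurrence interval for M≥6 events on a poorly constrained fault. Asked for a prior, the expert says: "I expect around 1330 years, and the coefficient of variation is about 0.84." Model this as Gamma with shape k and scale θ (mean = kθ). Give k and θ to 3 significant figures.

For Gamma(k, scale θ): mean = kθ, variance = kθ², so CV = 1/√k.
CV = 0.84, hence k = 1/CV² = 1.42.
Then θ = mean/k = 1330/1.42 = 938.

k ≈ 1.42, θ ≈ 938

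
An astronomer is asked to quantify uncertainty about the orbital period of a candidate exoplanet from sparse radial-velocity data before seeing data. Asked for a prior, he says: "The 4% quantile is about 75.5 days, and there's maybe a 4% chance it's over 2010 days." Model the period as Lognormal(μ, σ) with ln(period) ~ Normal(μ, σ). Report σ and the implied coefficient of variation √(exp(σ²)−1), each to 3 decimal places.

If T ~ Lognormal(μ,σ) then ln T ~ Normal(μ,σ), so the p-quantile of ln T is μ + z_p·σ.
ln(75.5) = 4.324 and ln(2010) = 7.606; z_{0.04} = -1.751, z_{0.96} = 1.751.
σ = (7.606 − 4.324)/(1.751 − (-1.751)) = 0.937.
μ = 4.324 − (-1.751)·0.937 = 5.965.
CV = √(exp(σ²)−1) = √(exp(0.8785)−1) = 1.186.

σ ≈ 0.937, CV ≈ 1.186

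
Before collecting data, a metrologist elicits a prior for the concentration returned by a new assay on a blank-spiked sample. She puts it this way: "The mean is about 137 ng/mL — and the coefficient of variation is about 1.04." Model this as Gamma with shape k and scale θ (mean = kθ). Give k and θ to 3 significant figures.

For Gamma(k, scale θ): mean = kθ, variance = kθ², so CV = 1/√k.
CV = 1.04, hence k = 1/CV² = 0.925.
Then θ = mean/k = 137/0.925 = 148.

k ≈ 0.925, θ ≈ 148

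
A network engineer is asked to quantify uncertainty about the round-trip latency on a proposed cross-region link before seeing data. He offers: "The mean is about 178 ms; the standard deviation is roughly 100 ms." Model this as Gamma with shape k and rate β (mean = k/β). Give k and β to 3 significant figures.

k ≈ 3.17, β ≈ 0.0178

For Gamma(k, rate β): mean = k/β, variance = k/β², so CV = 1/√k.
CV = SD/mean = 100/178 = 0.5618, hence k = 1/CV² = 3.17.
Then β = k/mean = 3.17/178 = 0.0178.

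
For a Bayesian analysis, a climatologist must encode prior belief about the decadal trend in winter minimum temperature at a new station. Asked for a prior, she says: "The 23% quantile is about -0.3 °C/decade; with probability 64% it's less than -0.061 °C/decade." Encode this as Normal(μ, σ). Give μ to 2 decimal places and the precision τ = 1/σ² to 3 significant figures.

μ = -0.14, τ = 21.1

For Normal(μ,σ), the p-quantile is μ + z_p·σ. Here z_{0.23} = -0.7388, z_{0.64} = 0.3585.
So -0.3 = μ − 0.7388σ and -0.061 = μ + 0.3585σ.
Subtracting: σ = (-0.061 − -0.3)/(0.3585 − (-0.7388)) = 0.22.
Then μ = -0.3 − (-0.7388)·0.22 = -0.14.
Precision τ = 1/σ² = 1/0.2178² = 21.1.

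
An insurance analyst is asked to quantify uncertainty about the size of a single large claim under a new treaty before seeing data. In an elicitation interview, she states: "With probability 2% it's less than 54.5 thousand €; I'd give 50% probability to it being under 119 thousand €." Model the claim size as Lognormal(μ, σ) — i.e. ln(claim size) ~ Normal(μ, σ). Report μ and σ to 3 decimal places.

μ ≈ 4.779, σ ≈ 0.380

If T ~ Lognormal(μ,σ) then ln T ~ Normal(μ,σ), so the p-quantile of ln T is μ + z_p·σ.
ln(54.5) = 3.998 and ln(119) = 4.779; z_{0.02} = -2.054, z_{0.5} = 0.
σ = (4.779 − 3.998)/(0 − (-2.054)) = 0.380.
μ = 3.998 − (-2.054)·0.380 = 4.779.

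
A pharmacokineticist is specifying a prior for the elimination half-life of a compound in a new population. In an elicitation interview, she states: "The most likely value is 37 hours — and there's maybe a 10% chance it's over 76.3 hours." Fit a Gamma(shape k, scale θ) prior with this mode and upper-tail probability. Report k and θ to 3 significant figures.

k ≈ 4.67, θ ≈ 10.1

Gamma(k,θ) with k>1 has mode (k−1)θ, so θ = 37/(k−1).
Need P(X < 76.3) = 0.9 with θ tied to k this way. Start at k = 2, θ = 37: P(X<76.3) ≈ 0.611.
Too low — raise k to concentrate. Iterating converges to k ≈ 4.67.
Then θ = 37/(4.67−1) ≈ 10.1.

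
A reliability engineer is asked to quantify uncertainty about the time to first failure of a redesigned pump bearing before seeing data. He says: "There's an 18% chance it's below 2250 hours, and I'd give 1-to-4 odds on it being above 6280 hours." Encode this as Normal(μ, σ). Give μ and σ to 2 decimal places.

The p-quantile of Normal(μ,σ) is μ + z_p·σ, with z_{0.18} = -0.9154 and z_{0.8} = 0.8416.
Eliminate σ: μ = (z₂·x₁ − z₁·x₂)/(z₂ − z₁) = (0.8416·2250 − (-0.9154)·6280)/1.757 = 4349.57.
Then σ = (x₂ − x₁)/(z₂ − z₁) = (6280 − 2250)/1.757 = 2293.70.

μ = 4349.57, σ = 2293.70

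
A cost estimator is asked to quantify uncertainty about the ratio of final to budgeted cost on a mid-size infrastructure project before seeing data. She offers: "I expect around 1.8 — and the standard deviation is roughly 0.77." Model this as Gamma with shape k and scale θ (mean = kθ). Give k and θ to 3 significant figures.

k ≈ 5.46, θ ≈ 0.329

For Gamma(k, scale θ): mean = kθ, variance = kθ², so CV = 1/√k.
CV = SD/mean = 0.77/1.8 = 0.4278, hence k = 1/CV² = 5.46.
Then θ = mean/k = 1.8/5.46 = 0.329.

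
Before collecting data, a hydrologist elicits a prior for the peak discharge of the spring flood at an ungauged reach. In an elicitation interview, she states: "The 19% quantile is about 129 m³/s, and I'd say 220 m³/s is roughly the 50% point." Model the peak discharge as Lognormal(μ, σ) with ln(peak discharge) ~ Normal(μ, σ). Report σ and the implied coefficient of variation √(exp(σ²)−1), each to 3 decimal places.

σ ≈ 0.608, CV ≈ 0.669

If T ~ Lognormal(μ,σ) then ln T ~ Normal(μ,σ), so the p-quantile of ln T is μ + z_p·σ.
ln(129) = 4.86 and ln(220) = 5.394; z_{0.19} = -0.8779, z_{0.5} = 0.
σ = (5.394 − 4.86)/(0 − (-0.8779)) = 0.608.
μ = 4.86 − (-0.8779)·0.608 = 5.394.
CV = √(exp(σ²)−1) = √(exp(0.3697)−1) = 0.669.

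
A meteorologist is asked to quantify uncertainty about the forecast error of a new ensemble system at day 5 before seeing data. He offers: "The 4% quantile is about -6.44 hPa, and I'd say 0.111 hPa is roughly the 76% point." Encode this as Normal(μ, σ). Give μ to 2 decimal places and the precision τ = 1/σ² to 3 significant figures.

The p-quantile of Normal(μ,σ) is μ + z_p·σ, with z_{0.04} = -1.751 and z_{0.76} = 0.7063.
Eliminate σ: μ = (z₂·x₁ − z₁·x₂)/(z₂ − z₁) = (0.7063·-6.44 − (-1.751)·0.111)/2.457 = -1.77.
Then σ = (x₂ − x₁)/(z₂ − z₁) = (0.111 − -6.44)/2.457 = 2.67.
Precision τ = 1/σ² = 1/2.666² = 0.141.

μ = -1.77, τ = 0.141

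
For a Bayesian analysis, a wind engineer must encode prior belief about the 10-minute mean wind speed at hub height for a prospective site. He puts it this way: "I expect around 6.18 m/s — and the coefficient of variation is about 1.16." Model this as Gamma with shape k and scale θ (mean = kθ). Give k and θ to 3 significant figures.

k ≈ 0.743, θ ≈ 8.32

For Gamma(k, scale θ): mean = kθ, variance = kθ², so CV = 1/√k.
CV = 1.16, hence k = 1/CV² = 0.743.
Then θ = mean/k = 6.18/0.743 = 8.32.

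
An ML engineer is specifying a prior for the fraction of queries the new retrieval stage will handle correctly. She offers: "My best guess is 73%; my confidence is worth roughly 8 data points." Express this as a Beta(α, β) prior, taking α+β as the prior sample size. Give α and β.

Under the effective-sample-size interpretation, Beta(α, β) has prior mean α/(α+β) and prior sample size α+β.
So α+β = 8 and α/(α+β) = 0.73, giving α = 0.73·8 = 5.84 and β = 8 − 5.84 = 2.16.

α = 5.84, β = 2.16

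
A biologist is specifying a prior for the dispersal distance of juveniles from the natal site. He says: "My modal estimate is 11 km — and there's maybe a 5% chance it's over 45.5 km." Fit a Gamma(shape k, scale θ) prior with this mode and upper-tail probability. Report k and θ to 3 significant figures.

Gamma(k,θ) with k>1 has mode (k−1)θ, so θ = 11/(k−1).
Need P(X < 45.5) = 0.95 with θ tied to k this way. Start at k = 2, θ = 11: P(X<45.5) ≈ 0.918.
Too low — raise k to concentrate. Iterating converges to k ≈ 2.24.
Then θ = 11/(2.24−1) ≈ 8.87.

k ≈ 2.24, θ ≈ 8.87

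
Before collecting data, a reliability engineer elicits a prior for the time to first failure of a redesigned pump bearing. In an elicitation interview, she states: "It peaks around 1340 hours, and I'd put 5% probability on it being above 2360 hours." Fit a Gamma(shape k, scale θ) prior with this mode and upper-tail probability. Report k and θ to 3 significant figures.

Gamma(k,θ) with k>1 has mode (k−1)θ, so θ = 1340/(k−1).
Need P(X < 2360) = 0.95 with θ tied to k this way. Start at k = 2, θ = 1340: P(X<2360) ≈ 0.526.
Too low — raise k to concentrate. Iterating converges to k ≈ 9.71.
Then θ = 1340/(9.71−1) ≈ 154.

k ≈ 9.71, θ ≈ 154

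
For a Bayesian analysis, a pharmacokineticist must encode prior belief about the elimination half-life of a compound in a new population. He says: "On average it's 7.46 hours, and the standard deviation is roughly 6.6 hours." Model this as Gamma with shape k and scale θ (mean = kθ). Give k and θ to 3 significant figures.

k ≈ 1.28, θ ≈ 5.84

For Gamma(k, scale θ): mean = kθ, variance = kθ², so CV = 1/√k.
CV = SD/mean = 6.6/7.46 = 0.8847, hence k = 1/CV² = 1.28.
Then θ = mean/k = 7.46/1.28 = 5.84.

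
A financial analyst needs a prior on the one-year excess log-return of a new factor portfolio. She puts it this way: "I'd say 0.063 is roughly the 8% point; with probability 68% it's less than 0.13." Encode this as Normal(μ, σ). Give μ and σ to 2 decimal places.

μ = 0.11, σ = 0.04

The p-quantile of Normal(μ,σ) is μ + z_p·σ, with z_{0.08} = -1.405 and z_{0.68} = 0.4677.
Eliminate σ: μ = (z₂·x₁ − z₁·x₂)/(z₂ − z₁) = (0.4677·0.063 − (-1.405)·0.13)/1.873 = 0.11.
Then σ = (x₂ − x₁)/(z₂ − z₁) = (0.13 − 0.063)/1.873 = 0.04.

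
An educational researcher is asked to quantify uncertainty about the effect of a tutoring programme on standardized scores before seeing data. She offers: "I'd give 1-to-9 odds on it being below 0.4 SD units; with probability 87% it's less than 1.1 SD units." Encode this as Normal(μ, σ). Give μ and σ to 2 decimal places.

μ = 0.77, σ = 0.29

The p-quantile of Normal(μ,σ) is μ + z_p·σ, with z_{0.1} = -1.282 and z_{0.87} = 1.126.
Eliminate σ: μ = (z₂·x₁ − z₁·x₂)/(z₂ − z₁) = (1.126·0.4 − (-1.282)·1.1)/2.408 = 0.77.
Then σ = (x₂ − x₁)/(z₂ − z₁) = (1.1 − 0.4)/2.408 = 0.29.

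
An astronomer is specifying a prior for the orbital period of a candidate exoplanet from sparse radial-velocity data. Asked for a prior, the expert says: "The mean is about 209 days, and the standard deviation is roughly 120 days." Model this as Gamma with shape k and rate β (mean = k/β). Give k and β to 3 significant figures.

k ≈ 3.03, β ≈ 0.0145

For Gamma(k, rate β): mean = k/β, variance = k/β², so CV = 1/√k.
CV = SD/mean = 120/209 = 0.5742, hence k = 1/CV² = 3.03.
Then β = k/mean = 3.03/209 = 0.0145.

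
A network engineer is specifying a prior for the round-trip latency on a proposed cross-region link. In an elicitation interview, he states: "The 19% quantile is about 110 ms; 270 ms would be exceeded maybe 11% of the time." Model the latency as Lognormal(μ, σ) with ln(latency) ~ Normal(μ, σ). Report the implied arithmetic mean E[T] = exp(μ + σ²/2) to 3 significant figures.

E[T] ≈ 175 ms

If T ~ Lognormal(μ,σ) then ln T ~ Normal(μ,σ), so the p-quantile of ln T is μ + z_p·σ.
ln(110) = 4.7 and ln(270) = 5.598; z_{0.19} = -0.8779, z_{0.89} = 1.227.
σ = (5.598 − 4.7)/(1.227 − (-0.8779)) = 0.427.
μ = 4.7 − (-0.8779)·0.427 = 5.075.
E[T] = exp(μ + σ²/2) = exp(5.075 + 0.0910) = 175 ms.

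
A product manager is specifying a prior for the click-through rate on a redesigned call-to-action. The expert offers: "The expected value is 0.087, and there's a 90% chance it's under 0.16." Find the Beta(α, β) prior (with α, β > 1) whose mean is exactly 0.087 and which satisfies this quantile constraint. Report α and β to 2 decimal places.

α ≈ 2.32, β ≈ 24.39

With mean 0.087 fixed, write α = 0.087s, β = 0.913s where s = α+β.
Need P(θ < 0.16) = 0.9 under Beta(0.087s, 0.913s). Normal approximation: (q−m)/√(m(1−m)/s) ≈ z_{0.9} = 1.28, so s ≈ 0.087·0.913·(1.28)²/(0.16−0.087)² = 24.5.
At s = 24.5: P(θ<0.16) ≈ 0.893. Adjusting to match 0.9 gives s ≈ 26.72.
So α = 0.087·26.72 ≈ 2.32, β = 0.913·26.72 ≈ 24.39.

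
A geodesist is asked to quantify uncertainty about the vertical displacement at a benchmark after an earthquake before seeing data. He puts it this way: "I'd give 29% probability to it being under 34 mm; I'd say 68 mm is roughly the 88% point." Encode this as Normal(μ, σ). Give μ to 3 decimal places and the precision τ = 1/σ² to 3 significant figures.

μ = 44.886, τ = 0.00258

For Normal(μ,σ), the p-quantile is μ + z_p·σ. Here z_{0.29} = -0.5534, z_{0.88} = 1.175.
So 34 = μ − 0.5534σ and 68 = μ + 1.175σ.
Subtracting: σ = (68 − 34)/(1.175 − (-0.5534)) = 19.672.
Then μ = 34 − (-0.5534)·19.672 = 44.886.
Precision τ = 1/σ² = 1/19.67² = 0.00258.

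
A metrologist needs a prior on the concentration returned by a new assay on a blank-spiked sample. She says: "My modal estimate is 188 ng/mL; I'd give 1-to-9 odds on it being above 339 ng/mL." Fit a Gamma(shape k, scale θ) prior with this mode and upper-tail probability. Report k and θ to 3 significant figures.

Gamma(k,θ) with k>1 has mode (k−1)θ, so θ = 188/(k−1).
Need P(X < 339) = 0.9 with θ tied to k this way. Start at k = 2, θ = 188: P(X<339) ≈ 0.538.
Too low — raise k to concentrate. Iterating converges to k ≈ 6.48.
Then θ = 188/(6.48−1) ≈ 34.3.

k ≈ 6.48, θ ≈ 34.3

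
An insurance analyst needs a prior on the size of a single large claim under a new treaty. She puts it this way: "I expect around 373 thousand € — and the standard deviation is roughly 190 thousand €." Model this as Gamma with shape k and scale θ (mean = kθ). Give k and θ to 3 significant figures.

k ≈ 3.85, θ ≈ 96.8

For Gamma(k, scale θ): mean = kθ, variance = kθ², so CV = 1/√k.
CV = SD/mean = 190/373 = 0.5094, hence k = 1/CV² = 3.85.
Then θ = mean/k = 373/3.85 = 96.8.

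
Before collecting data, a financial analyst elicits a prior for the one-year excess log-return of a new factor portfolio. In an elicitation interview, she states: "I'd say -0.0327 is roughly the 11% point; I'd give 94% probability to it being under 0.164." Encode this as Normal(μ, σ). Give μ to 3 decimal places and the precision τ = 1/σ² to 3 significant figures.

For Normal(μ,σ), the p-quantile is μ + z_p·σ. Here z_{0.11} = -1.227, z_{0.94} = 1.555.
So -0.0327 = μ − 1.227σ and 0.164 = μ + 1.555σ.
Subtracting: σ = (0.164 − -0.0327)/(1.555 − (-1.227)) = 0.071.
Then μ = -0.0327 − (-1.227)·0.071 = 0.054.
Precision τ = 1/σ² = 1/0.07072² = 200.

μ = 0.054, τ = 200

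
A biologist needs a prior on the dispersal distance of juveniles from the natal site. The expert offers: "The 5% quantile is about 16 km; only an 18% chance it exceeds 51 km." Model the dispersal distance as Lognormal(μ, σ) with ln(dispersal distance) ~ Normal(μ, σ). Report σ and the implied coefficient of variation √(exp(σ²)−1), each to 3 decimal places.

If T ~ Lognormal(μ,σ) then ln T ~ Normal(μ,σ), so the p-quantile of ln T is μ + z_p·σ.
ln(16) = 2.773 and ln(51) = 3.932; z_{0.05} = -1.645, z_{0.82} = 0.9154.
σ = (3.932 − 2.773)/(0.9154 − (-1.645)) = 0.453.
μ = 2.773 − (-1.645)·0.453 = 3.517.
CV = √(exp(σ²)−1) = √(exp(0.2050)−1) = 0.477.

σ ≈ 0.453, CV ≈ 0.477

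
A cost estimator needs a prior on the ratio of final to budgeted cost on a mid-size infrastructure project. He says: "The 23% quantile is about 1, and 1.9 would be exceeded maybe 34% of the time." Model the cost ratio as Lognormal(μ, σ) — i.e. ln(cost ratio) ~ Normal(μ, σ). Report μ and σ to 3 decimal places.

If T ~ Lognormal(μ,σ) then ln T ~ Normal(μ,σ), so the p-quantile of ln T is μ + z_p·σ.
ln(1) = 0 and ln(1.9) = 0.6419; z_{0.23} = -0.7388, z_{0.66} = 0.4125.
σ = (0.6419 − 0)/(0.4125 − (-0.7388)) = 0.557.
μ = 0 − (-0.7388)·0.557 = 0.412.

μ ≈ 0.412, σ ≈ 0.557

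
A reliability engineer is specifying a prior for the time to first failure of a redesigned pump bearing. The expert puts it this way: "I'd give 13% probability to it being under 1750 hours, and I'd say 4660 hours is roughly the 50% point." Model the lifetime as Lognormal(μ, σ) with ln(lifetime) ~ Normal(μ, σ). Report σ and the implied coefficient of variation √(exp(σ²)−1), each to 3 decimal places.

σ ≈ 0.870, CV ≈ 1.063

If T ~ Lognormal(μ,σ) then ln T ~ Normal(μ,σ), so the p-quantile of ln T is μ + z_p·σ.
ln(1750) = 7.467 and ln(4660) = 8.447; z_{0.13} = -1.126, z_{0.5} = 0.
σ = (8.447 − 7.467)/(0 − (-1.126)) = 0.870.
μ = 7.467 − (-1.126)·0.870 = 8.447.
CV = √(exp(σ²)−1) = √(exp(0.7560)−1) = 1.063.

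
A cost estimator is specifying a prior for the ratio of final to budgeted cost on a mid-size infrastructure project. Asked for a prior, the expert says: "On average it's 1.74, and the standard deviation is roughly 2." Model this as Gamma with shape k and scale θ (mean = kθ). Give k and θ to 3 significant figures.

k ≈ 0.757, θ ≈ 2.3

For Gamma(k, scale θ): mean = kθ, variance = kθ², so CV = 1/√k.
CV = SD/mean = 2/1.74 = 1.149, hence k = 1/CV² = 0.757.
Then θ = mean/k = 1.74/0.757 = 2.3.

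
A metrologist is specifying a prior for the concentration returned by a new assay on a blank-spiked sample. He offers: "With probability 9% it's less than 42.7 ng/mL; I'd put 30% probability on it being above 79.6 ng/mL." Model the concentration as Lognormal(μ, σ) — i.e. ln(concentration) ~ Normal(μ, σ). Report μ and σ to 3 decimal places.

μ ≈ 4.202, σ ≈ 0.334

If T ~ Lognormal(μ,σ) then ln T ~ Normal(μ,σ), so the p-quantile of ln T is μ + z_p·σ.
ln(42.7) = 3.754 and ln(79.6) = 4.377; z_{0.09} = -1.341, z_{0.7} = 0.5244.
σ = (4.377 − 3.754)/(0.5244 − (-1.341)) = 0.334.
μ = 3.754 − (-1.341)·0.334 = 4.202.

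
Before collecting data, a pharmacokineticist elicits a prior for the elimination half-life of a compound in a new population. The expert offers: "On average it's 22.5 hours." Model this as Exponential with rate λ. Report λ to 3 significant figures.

λ ≈ 0.0444

Exponential mean = 1/λ, so λ = 1/22.5 = 0.0444.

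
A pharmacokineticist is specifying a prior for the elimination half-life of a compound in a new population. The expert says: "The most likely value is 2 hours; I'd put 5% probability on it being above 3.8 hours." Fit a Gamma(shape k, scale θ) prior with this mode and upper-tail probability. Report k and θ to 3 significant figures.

k ≈ 7.75, θ ≈ 0.296

Gamma(k,θ) with k>1 has mode (k−1)θ, so θ = 2/(k−1).
Need P(X < 3.8) = 0.95 with θ tied to k this way. Start at k = 2, θ = 2: P(X<3.8) ≈ 0.566.
Too low — raise k to concentrate. Iterating converges to k ≈ 7.75.
Then θ = 2/(7.75−1) ≈ 0.296.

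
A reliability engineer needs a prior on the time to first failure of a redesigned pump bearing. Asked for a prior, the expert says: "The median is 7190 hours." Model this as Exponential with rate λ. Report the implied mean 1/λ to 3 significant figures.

Exponential median = ln 2 / λ, so λ = ln 2 / 7190.0 = 9.64e-05.
Mean = 1/λ = 10400 hours.

mean ≈ 10400 hours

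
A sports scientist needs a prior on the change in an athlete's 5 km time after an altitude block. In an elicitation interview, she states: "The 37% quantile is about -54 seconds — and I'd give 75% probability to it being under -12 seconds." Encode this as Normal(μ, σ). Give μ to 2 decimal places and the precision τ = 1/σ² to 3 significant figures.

For Normal(μ,σ), the p-quantile is μ + z_p·σ. Here z_{0.37} = -0.3319, z_{0.75} = 0.6745.
So -54 = μ − 0.3319σ and -12 = μ + 0.6745σ.
Subtracting: σ = (-12 − -54)/(0.6745 − (-0.3319)) = 41.74.
Then μ = -54 − (-0.3319)·41.74 = -40.15.
Precision τ = 1/σ² = 1/41.74² = 0.000574.

μ = -40.15, τ = 0.000574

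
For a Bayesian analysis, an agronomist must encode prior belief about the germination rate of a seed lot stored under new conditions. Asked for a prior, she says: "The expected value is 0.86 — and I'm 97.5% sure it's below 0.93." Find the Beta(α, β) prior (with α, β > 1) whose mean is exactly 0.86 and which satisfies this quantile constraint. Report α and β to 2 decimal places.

With mean 0.86 fixed, write α = 0.86s, β = 0.14s where s = α+β.
Need P(θ < 0.93) = 0.975 under Beta(0.86s, 0.14s). Normal approximation: (q−m)/√(m(1−m)/s) ≈ z_{0.975} = 1.96, so s ≈ 0.86·0.14·(1.96)²/(0.93−0.86)² = 94.4.
At s = 94.4: P(θ<0.93) ≈ 0.989. Adjusting to match 0.975 gives s ≈ 70.82.
So α = 0.86·70.82 ≈ 60.91, β = 0.14·70.82 ≈ 9.92.

α ≈ 60.91, β ≈ 9.92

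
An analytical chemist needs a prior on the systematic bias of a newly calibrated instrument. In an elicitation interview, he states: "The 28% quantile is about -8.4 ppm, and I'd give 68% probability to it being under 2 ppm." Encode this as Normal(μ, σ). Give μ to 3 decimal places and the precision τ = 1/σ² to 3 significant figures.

μ = -2.630, τ = 0.0102

The p-quantile of Normal(μ,σ) is μ + z_p·σ, with z_{0.28} = -0.5828 and z_{0.68} = 0.4677.
Eliminate σ: μ = (z₂·x₁ − z₁·x₂)/(z₂ − z₁) = (0.4677·-8.4 − (-0.5828)·2)/1.051 = -2.630.
Then σ = (x₂ − x₁)/(z₂ − z₁) = (2 − -8.4)/1.051 = 9.900.
Precision τ = 1/σ² = 1/9.9² = 0.0102.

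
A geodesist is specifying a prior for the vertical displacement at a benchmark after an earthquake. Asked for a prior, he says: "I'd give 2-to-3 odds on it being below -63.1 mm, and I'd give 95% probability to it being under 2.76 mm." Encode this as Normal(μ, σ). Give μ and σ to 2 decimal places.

For Normal(μ,σ), the p-quantile is μ + z_p·σ. Here z_{0.4} = -0.2533, z_{0.95} = 1.645.
So -63.1 = μ − 0.2533σ and 2.76 = μ + 1.645σ.
Subtracting: σ = (2.76 − -63.1)/(1.645 − (-0.2533)) = 34.70.
Then μ = -63.1 − (-0.2533)·34.70 = -54.31.

μ = -54.31, σ = 34.70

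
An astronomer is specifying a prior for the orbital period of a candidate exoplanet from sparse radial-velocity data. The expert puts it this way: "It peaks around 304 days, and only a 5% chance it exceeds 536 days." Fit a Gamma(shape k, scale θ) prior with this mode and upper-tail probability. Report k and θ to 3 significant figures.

k ≈ 9.67, θ ≈ 35.1

Gamma(k,θ) with k>1 has mode (k−1)θ, so θ = 304/(k−1).
Need P(X < 536) = 0.95 with θ tied to k this way. Start at k = 2, θ = 304: P(X<536) ≈ 0.526.
Too low — raise k to concentrate. Iterating converges to k ≈ 9.67.
Then θ = 304/(9.67−1) ≈ 35.1.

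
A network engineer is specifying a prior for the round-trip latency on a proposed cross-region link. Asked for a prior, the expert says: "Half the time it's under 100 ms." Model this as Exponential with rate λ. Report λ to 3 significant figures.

Exponential median = ln 2 / λ, so λ = ln 2 / 100.0 = 0.00693.

λ ≈ 0.00693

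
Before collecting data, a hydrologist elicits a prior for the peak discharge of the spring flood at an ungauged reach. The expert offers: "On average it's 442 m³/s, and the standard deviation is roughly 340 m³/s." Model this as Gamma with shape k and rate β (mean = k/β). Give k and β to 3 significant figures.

For Gamma(k, rate β): mean = k/β, variance = k/β², so CV = 1/√k.
CV = SD/mean = 340/442 = 0.7692, hence k = 1/CV² = 1.69.
Then β = k/mean = 1.69/442 = 0.00382.

k ≈ 1.69, β ≈ 0.00382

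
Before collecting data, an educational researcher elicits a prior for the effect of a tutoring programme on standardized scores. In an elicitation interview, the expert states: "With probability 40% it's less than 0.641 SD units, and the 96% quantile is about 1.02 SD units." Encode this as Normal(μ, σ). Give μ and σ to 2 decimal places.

The p-quantile of Normal(μ,σ) is μ + z_p·σ, with z_{0.4} = -0.2533 and z_{0.96} = 1.751.
Eliminate σ: μ = (z₂·x₁ − z₁·x₂)/(z₂ − z₁) = (1.751·0.641 − (-0.2533)·1.02)/2.004 = 0.69.
Then σ = (x₂ − x₁)/(z₂ − z₁) = (1.02 − 0.641)/2.004 = 0.19.

μ = 0.69, σ = 0.19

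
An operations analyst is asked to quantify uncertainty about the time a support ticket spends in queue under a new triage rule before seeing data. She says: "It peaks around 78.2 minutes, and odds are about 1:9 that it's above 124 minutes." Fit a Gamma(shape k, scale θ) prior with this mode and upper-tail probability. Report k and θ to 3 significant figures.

Gamma(k,θ) with k>1 has mode (k−1)θ, so θ = 78.2/(k−1).
Need P(X < 124) = 0.9 with θ tied to k this way. Start at k = 2, θ = 78.2: P(X<124) ≈ 0.470.
Too low — raise k to concentrate. Iterating converges to k ≈ 9.83.
Then θ = 78.2/(9.83−1) ≈ 8.86.

k ≈ 9.83, θ ≈ 8.86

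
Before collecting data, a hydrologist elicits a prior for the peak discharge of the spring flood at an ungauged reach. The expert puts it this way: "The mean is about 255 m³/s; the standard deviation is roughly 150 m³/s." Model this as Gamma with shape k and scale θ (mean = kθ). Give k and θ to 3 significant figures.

For Gamma(k, scale θ): mean = kθ, variance = kθ², so CV = 1/√k.
CV = SD/mean = 150/255 = 0.5882, hence k = 1/CV² = 2.89.
Then θ = mean/k = 255/2.89 = 88.2.

k ≈ 2.89, θ ≈ 88.2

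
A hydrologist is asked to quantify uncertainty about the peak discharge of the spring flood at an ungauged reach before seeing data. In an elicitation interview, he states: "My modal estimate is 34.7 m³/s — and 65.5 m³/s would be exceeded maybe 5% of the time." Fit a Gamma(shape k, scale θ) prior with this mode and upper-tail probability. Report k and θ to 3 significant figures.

Gamma(k,θ) with k>1 has mode (k−1)θ, so θ = 34.7/(k−1).
Need P(X < 65.5) = 0.95 with θ tied to k this way. Start at k = 2, θ = 34.7: P(X<65.5) ≈ 0.563.
Too low — raise k to concentrate. Iterating converges to k ≈ 7.89.
Then θ = 34.7/(7.89−1) ≈ 5.04.

k ≈ 7.89, θ ≈ 5.04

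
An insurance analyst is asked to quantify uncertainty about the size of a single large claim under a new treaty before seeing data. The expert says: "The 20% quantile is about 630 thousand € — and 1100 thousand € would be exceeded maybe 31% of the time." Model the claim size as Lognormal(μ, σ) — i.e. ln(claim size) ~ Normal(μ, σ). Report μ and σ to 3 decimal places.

If T ~ Lognormal(μ,σ) then ln T ~ Normal(μ,σ), so the p-quantile of ln T is μ + z_p·σ.
ln(630) = 6.446 and ln(1100) = 7.003; z_{0.2} = -0.8416, z_{0.69} = 0.4959.
σ = (7.003 − 6.446)/(0.4959 − (-0.8416)) = 0.417.
μ = 6.446 − (-0.8416)·0.417 = 6.796.

μ ≈ 6.796, σ ≈ 0.417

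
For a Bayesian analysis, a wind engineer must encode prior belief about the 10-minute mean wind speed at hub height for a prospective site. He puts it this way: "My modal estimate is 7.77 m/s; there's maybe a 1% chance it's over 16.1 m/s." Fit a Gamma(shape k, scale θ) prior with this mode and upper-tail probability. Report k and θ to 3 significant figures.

k ≈ 10.2, θ ≈ 0.845

Gamma(k,θ) with k>1 has mode (k−1)θ, so θ = 7.77/(k−1).
Need P(X < 16.1) = 0.99 with θ tied to k this way. Start at k = 2, θ = 7.77: P(X<16.1) ≈ 0.613.
Too low — raise k to concentrate. Iterating converges to k ≈ 10.2.
Then θ = 7.77/(10.2−1) ≈ 0.845.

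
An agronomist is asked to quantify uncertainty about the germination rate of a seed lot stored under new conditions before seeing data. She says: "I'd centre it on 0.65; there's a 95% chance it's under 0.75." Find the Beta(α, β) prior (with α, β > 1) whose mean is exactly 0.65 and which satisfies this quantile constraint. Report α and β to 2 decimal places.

α ≈ 37.07, β ≈ 19.96

With mean 0.65 fixed, write α = 0.65s, β = 0.35s where s = α+β.
Need P(θ < 0.75) = 0.95 under Beta(0.65s, 0.35s). Normal approximation: (q−m)/√(m(1−m)/s) ≈ z_{0.95} = 1.64, so s ≈ 0.65·0.35·(1.64)²/(0.75−0.65)² = 61.6.
At s = 61.6: P(θ<0.75) ≈ 0.956. Adjusting to match 0.95 gives s ≈ 57.04.
So α = 0.65·57.04 ≈ 37.07, β = 0.35·57.04 ≈ 19.96.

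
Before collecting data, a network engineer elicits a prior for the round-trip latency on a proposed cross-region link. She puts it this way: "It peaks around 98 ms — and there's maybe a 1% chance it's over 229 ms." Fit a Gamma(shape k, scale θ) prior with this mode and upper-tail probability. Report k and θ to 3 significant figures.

Gamma(k,θ) with k>1 has mode (k−1)θ, so θ = 98/(k−1).
Need P(X < 229) = 0.99 with θ tied to k this way. Start at k = 2, θ = 98: P(X<229) ≈ 0.678.
Too low — raise k to concentrate. Iterating converges to k ≈ 7.61.
Then θ = 98/(7.61−1) ≈ 14.8.

k ≈ 7.61, θ ≈ 14.8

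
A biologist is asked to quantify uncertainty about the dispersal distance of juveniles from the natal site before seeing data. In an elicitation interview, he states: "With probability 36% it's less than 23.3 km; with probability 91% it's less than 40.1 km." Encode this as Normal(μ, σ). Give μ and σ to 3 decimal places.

μ = 26.844, σ = 9.887

For Normal(μ,σ), the p-quantile is μ + z_p·σ. Here z_{0.36} = -0.3585, z_{0.91} = 1.341.
So 23.3 = μ − 0.3585σ and 40.1 = μ + 1.341σ.
Subtracting: σ = (40.1 − 23.3)/(1.341 − (-0.3585)) = 9.887.
Then μ = 23.3 − (-0.3585)·9.887 = 26.844.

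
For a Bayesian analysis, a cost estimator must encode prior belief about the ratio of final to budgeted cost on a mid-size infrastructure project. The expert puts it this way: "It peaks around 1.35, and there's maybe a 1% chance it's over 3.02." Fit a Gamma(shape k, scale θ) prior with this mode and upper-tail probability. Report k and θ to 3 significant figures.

k ≈ 8.41, θ ≈ 0.182

Gamma(k,θ) with k>1 has mode (k−1)θ, so θ = 1.35/(k−1).
Need P(X < 3.02) = 0.99 with θ tied to k this way. Start at k = 2, θ = 1.35: P(X<3.02) ≈ 0.654.
Too low — raise k to concentrate. Iterating converges to k ≈ 8.41.
Then θ = 1.35/(8.41−1) ≈ 0.182.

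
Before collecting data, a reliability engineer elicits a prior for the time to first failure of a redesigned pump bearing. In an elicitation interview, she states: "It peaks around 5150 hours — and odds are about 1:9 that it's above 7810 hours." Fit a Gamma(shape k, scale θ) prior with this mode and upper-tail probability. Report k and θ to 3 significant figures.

k ≈ 11.7, θ ≈ 479

Gamma(k,θ) with k>1 has mode (k−1)θ, so θ = 5150/(k−1).
Need P(X < 7810) = 0.9 with θ tied to k this way. Start at k = 2, θ = 5150: P(X<7810) ≈ 0.448.
Too low — raise k to concentrate. Iterating converges to k ≈ 11.7.
Then θ = 5150/(11.7−1) ≈ 479.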